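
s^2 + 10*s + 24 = (s + 4)*(s + 6)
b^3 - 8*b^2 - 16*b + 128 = (b - 8)*(b - 4)*(b + 4)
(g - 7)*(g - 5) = g^2 - 12*g + 35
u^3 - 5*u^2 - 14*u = u*(u - 7)*(u + 2)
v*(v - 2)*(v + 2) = v^3 - 4*v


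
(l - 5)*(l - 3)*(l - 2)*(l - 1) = l^4 - 11*l^3 + 41*l^2 - 61*l + 30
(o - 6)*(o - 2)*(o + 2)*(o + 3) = o^4 - 3*o^3 - 22*o^2 + 12*o + 72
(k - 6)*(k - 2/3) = k^2 - 20*k/3 + 4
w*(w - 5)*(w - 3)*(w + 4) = w^4 - 4*w^3 - 17*w^2 + 60*w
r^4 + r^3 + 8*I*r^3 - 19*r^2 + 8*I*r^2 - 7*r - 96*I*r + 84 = (r - 3)*(r + 4)*(r + I)*(r + 7*I)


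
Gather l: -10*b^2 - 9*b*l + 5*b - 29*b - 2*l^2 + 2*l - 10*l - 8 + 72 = -10*b^2 - 24*b - 2*l^2 + l*(-9*b - 8) + 64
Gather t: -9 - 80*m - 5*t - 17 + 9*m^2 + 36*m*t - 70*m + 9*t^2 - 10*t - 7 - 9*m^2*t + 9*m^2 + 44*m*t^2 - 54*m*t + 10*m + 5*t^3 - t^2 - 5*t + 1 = 18*m^2 - 140*m + 5*t^3 + t^2*(44*m + 8) + t*(-9*m^2 - 18*m - 20) - 32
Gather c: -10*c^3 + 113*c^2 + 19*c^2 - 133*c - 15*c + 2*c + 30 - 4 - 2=-10*c^3 + 132*c^2 - 146*c + 24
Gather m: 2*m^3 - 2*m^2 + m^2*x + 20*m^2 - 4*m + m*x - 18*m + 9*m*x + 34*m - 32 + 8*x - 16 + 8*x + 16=2*m^3 + m^2*(x + 18) + m*(10*x + 12) + 16*x - 32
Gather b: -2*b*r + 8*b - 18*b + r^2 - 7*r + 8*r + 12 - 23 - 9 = b*(-2*r - 10) + r^2 + r - 20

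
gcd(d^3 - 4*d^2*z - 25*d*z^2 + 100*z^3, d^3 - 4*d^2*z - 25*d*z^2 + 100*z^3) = d^3 - 4*d^2*z - 25*d*z^2 + 100*z^3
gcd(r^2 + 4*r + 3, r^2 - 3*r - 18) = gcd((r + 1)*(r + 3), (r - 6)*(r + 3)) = r + 3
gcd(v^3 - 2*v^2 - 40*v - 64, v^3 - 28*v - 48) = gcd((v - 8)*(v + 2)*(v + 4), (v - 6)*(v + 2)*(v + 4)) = v^2 + 6*v + 8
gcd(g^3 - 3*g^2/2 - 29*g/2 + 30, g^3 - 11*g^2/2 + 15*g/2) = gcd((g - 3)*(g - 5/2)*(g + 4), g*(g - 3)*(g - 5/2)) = g^2 - 11*g/2 + 15/2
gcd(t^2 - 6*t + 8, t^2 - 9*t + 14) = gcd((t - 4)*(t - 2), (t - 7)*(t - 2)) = t - 2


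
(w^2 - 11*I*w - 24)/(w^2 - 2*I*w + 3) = (w - 8*I)/(w + I)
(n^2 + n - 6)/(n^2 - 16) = (n^2 + n - 6)/(n^2 - 16)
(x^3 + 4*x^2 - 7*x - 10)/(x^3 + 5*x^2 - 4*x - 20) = (x + 1)/(x + 2)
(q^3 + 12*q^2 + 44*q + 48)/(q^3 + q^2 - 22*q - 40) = (q + 6)/(q - 5)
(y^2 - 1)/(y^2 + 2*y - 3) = (y + 1)/(y + 3)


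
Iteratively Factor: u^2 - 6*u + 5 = (u - 5)*(u - 1)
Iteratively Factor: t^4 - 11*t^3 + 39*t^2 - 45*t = (t - 3)*(t^3 - 8*t^2 + 15*t) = (t - 5)*(t - 3)*(t^2 - 3*t) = t*(t - 5)*(t - 3)*(t - 3)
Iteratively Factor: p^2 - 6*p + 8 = (p - 2)*(p - 4)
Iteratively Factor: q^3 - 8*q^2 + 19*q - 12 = (q - 1)*(q^2 - 7*q + 12) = (q - 3)*(q - 1)*(q - 4)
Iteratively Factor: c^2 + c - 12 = (c + 4)*(c - 3)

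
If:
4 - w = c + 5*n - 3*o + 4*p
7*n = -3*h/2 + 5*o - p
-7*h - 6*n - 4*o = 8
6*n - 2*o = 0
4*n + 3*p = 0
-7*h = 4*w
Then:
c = 380/277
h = -224/277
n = -36/277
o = -108/277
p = 48/277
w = 392/277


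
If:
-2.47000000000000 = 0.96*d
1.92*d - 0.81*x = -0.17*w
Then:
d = -2.57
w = 4.76470588235294*x + 29.0588235294118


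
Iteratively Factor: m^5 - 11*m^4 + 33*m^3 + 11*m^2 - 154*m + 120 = (m + 2)*(m^4 - 13*m^3 + 59*m^2 - 107*m + 60) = (m - 3)*(m + 2)*(m^3 - 10*m^2 + 29*m - 20) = (m - 4)*(m - 3)*(m + 2)*(m^2 - 6*m + 5) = (m - 5)*(m - 4)*(m - 3)*(m + 2)*(m - 1)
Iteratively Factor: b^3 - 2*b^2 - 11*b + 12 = (b - 1)*(b^2 - b - 12) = (b - 4)*(b - 1)*(b + 3)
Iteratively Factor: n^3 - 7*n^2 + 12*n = (n)*(n^2 - 7*n + 12) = n*(n - 4)*(n - 3)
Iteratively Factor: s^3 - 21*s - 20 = (s - 5)*(s^2 + 5*s + 4) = (s - 5)*(s + 4)*(s + 1)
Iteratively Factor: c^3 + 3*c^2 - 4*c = (c - 1)*(c^2 + 4*c) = c*(c - 1)*(c + 4)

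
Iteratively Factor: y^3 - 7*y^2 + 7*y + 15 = (y + 1)*(y^2 - 8*y + 15) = (y - 3)*(y + 1)*(y - 5)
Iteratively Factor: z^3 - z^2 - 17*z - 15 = (z + 1)*(z^2 - 2*z - 15) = (z + 1)*(z + 3)*(z - 5)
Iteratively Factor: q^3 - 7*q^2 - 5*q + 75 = (q + 3)*(q^2 - 10*q + 25) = (q - 5)*(q + 3)*(q - 5)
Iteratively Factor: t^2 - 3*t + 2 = (t - 1)*(t - 2)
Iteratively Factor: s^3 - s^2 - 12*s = (s)*(s^2 - s - 12) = s*(s + 3)*(s - 4)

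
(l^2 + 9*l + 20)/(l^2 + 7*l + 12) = (l + 5)/(l + 3)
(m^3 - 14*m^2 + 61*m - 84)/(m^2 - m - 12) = (m^2 - 10*m + 21)/(m + 3)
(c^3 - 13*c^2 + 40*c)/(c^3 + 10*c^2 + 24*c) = (c^2 - 13*c + 40)/(c^2 + 10*c + 24)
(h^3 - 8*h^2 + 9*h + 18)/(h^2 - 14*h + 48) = (h^2 - 2*h - 3)/(h - 8)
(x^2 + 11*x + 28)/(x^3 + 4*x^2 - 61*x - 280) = (x + 4)/(x^2 - 3*x - 40)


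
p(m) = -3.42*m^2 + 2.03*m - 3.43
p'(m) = 2.03 - 6.84*m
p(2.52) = -20.03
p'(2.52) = -15.21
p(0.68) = -3.63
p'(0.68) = -2.62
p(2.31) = -16.99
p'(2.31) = -13.77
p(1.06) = -5.12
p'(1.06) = -5.22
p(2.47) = -19.28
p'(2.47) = -14.86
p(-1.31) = -11.96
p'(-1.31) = 10.99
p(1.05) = -5.07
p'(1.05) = -5.15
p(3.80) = -45.10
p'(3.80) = -23.96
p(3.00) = -28.12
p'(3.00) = -18.49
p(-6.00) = -138.73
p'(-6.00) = 43.07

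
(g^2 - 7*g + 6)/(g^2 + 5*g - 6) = (g - 6)/(g + 6)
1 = 1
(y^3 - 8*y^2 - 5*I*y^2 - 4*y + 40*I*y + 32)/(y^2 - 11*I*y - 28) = (y^2 - y*(8 + I) + 8*I)/(y - 7*I)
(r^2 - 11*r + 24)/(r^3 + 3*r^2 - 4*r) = (r^2 - 11*r + 24)/(r*(r^2 + 3*r - 4))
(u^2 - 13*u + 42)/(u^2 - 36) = (u - 7)/(u + 6)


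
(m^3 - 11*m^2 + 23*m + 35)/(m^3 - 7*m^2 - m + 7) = (m - 5)/(m - 1)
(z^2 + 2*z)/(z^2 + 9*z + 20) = z*(z + 2)/(z^2 + 9*z + 20)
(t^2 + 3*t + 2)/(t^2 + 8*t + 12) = (t + 1)/(t + 6)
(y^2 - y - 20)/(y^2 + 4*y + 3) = (y^2 - y - 20)/(y^2 + 4*y + 3)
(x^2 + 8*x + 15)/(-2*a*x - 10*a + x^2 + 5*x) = (x + 3)/(-2*a + x)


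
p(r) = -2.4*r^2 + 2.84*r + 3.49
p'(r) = 2.84 - 4.8*r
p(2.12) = -1.28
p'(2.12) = -7.34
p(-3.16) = -29.45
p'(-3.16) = 18.01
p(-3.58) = -37.44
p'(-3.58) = 20.02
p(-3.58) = -37.44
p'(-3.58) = 20.02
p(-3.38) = -33.53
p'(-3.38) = 19.06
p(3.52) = -16.25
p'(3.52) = -14.06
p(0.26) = 4.07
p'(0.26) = 1.59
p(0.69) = 4.31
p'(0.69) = -0.47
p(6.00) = -65.87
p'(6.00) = -25.96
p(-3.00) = -26.63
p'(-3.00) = 17.24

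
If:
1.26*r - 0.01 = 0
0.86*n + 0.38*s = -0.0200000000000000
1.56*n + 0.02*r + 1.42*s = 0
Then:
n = -0.05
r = 0.01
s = 0.05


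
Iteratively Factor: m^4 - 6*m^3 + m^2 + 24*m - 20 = (m - 1)*(m^3 - 5*m^2 - 4*m + 20) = (m - 5)*(m - 1)*(m^2 - 4) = (m - 5)*(m - 1)*(m + 2)*(m - 2)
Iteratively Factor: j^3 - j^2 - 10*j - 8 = (j - 4)*(j^2 + 3*j + 2) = (j - 4)*(j + 1)*(j + 2)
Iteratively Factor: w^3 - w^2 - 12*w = (w + 3)*(w^2 - 4*w) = w*(w + 3)*(w - 4)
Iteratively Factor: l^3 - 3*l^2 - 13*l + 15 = (l - 5)*(l^2 + 2*l - 3) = (l - 5)*(l - 1)*(l + 3)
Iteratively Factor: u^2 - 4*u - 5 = (u - 5)*(u + 1)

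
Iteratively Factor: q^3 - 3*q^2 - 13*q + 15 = (q - 1)*(q^2 - 2*q - 15) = (q - 5)*(q - 1)*(q + 3)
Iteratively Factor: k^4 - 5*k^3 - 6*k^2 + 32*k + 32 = (k - 4)*(k^3 - k^2 - 10*k - 8) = (k - 4)*(k + 1)*(k^2 - 2*k - 8) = (k - 4)^2*(k + 1)*(k + 2)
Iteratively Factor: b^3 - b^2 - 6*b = (b - 3)*(b^2 + 2*b) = b*(b - 3)*(b + 2)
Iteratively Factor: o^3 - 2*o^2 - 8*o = (o + 2)*(o^2 - 4*o) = (o - 4)*(o + 2)*(o)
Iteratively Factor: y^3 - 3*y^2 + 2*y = (y)*(y^2 - 3*y + 2) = y*(y - 2)*(y - 1)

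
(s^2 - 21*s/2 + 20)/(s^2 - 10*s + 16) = (s - 5/2)/(s - 2)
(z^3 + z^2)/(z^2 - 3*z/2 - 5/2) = 2*z^2/(2*z - 5)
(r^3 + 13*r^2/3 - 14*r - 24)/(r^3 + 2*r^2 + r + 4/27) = 9*(r^2 + 3*r - 18)/(9*r^2 + 6*r + 1)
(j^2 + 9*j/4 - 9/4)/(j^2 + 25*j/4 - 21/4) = (j + 3)/(j + 7)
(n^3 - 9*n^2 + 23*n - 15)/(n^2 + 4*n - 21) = (n^2 - 6*n + 5)/(n + 7)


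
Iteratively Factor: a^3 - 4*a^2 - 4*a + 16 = (a - 4)*(a^2 - 4) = (a - 4)*(a - 2)*(a + 2)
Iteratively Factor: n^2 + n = (n)*(n + 1)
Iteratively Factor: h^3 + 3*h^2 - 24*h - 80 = (h - 5)*(h^2 + 8*h + 16) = (h - 5)*(h + 4)*(h + 4)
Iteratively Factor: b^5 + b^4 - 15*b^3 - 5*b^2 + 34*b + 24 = (b - 2)*(b^4 + 3*b^3 - 9*b^2 - 23*b - 12) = (b - 2)*(b + 1)*(b^3 + 2*b^2 - 11*b - 12) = (b - 2)*(b + 1)*(b + 4)*(b^2 - 2*b - 3) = (b - 2)*(b + 1)^2*(b + 4)*(b - 3)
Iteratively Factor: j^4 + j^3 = (j)*(j^3 + j^2) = j^2*(j^2 + j) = j^2*(j + 1)*(j)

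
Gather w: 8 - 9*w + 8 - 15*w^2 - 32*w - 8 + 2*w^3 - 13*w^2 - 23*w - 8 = 2*w^3 - 28*w^2 - 64*w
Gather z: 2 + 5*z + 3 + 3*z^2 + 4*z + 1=3*z^2 + 9*z + 6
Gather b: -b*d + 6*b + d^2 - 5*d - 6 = b*(6 - d) + d^2 - 5*d - 6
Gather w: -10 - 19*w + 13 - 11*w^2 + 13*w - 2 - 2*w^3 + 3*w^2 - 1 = -2*w^3 - 8*w^2 - 6*w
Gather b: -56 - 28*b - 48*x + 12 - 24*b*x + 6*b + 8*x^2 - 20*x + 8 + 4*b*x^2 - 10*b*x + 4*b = b*(4*x^2 - 34*x - 18) + 8*x^2 - 68*x - 36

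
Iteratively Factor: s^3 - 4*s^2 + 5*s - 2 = (s - 1)*(s^2 - 3*s + 2) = (s - 1)^2*(s - 2)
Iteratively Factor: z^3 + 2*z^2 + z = (z)*(z^2 + 2*z + 1) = z*(z + 1)*(z + 1)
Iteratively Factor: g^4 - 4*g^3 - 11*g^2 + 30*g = (g)*(g^3 - 4*g^2 - 11*g + 30) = g*(g + 3)*(g^2 - 7*g + 10) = g*(g - 5)*(g + 3)*(g - 2)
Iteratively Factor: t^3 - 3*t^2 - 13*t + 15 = (t + 3)*(t^2 - 6*t + 5) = (t - 5)*(t + 3)*(t - 1)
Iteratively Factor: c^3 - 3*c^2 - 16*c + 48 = (c - 4)*(c^2 + c - 12) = (c - 4)*(c + 4)*(c - 3)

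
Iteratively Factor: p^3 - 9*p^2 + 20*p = (p - 5)*(p^2 - 4*p) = (p - 5)*(p - 4)*(p)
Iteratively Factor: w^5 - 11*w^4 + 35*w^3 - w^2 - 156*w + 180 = (w - 2)*(w^4 - 9*w^3 + 17*w^2 + 33*w - 90) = (w - 5)*(w - 2)*(w^3 - 4*w^2 - 3*w + 18) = (w - 5)*(w - 3)*(w - 2)*(w^2 - w - 6) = (w - 5)*(w - 3)*(w - 2)*(w + 2)*(w - 3)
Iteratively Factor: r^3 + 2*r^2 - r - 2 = (r - 1)*(r^2 + 3*r + 2) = (r - 1)*(r + 1)*(r + 2)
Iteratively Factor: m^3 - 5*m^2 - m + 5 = (m - 5)*(m^2 - 1) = (m - 5)*(m + 1)*(m - 1)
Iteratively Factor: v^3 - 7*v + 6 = (v - 2)*(v^2 + 2*v - 3) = (v - 2)*(v + 3)*(v - 1)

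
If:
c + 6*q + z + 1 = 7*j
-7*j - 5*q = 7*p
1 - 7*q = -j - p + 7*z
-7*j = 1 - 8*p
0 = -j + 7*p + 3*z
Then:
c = -11569/3865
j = -527/3865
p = 22/3865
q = 707/3865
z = -227/3865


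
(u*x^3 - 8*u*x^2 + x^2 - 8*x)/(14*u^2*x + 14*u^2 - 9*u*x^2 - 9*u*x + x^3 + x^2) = x*(u*x^2 - 8*u*x + x - 8)/(14*u^2*x + 14*u^2 - 9*u*x^2 - 9*u*x + x^3 + x^2)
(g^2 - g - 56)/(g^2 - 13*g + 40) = (g + 7)/(g - 5)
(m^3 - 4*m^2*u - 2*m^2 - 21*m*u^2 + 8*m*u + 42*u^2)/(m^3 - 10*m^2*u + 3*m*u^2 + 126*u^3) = (2 - m)/(-m + 6*u)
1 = 1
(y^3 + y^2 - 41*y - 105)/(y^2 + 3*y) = y - 2 - 35/y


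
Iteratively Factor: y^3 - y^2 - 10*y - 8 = (y - 4)*(y^2 + 3*y + 2) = (y - 4)*(y + 1)*(y + 2)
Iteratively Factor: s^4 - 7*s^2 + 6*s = (s - 2)*(s^3 + 2*s^2 - 3*s) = (s - 2)*(s - 1)*(s^2 + 3*s) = (s - 2)*(s - 1)*(s + 3)*(s)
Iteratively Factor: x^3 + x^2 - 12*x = (x + 4)*(x^2 - 3*x) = (x - 3)*(x + 4)*(x)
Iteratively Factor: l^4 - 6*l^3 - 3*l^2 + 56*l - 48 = (l - 4)*(l^3 - 2*l^2 - 11*l + 12) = (l - 4)^2*(l^2 + 2*l - 3) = (l - 4)^2*(l - 1)*(l + 3)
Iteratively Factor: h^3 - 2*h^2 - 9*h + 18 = (h - 3)*(h^2 + h - 6) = (h - 3)*(h + 3)*(h - 2)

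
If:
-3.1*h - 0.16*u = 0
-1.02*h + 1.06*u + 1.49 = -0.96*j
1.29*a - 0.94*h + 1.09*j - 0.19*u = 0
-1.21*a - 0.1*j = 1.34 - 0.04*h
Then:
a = -1.20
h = 0.12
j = 1.12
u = -2.30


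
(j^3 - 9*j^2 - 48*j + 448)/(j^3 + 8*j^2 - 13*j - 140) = (j^2 - 16*j + 64)/(j^2 + j - 20)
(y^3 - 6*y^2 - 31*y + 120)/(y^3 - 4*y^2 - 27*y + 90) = (y - 8)/(y - 6)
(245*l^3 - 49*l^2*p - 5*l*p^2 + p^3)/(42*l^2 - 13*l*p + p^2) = (-35*l^2 + 2*l*p + p^2)/(-6*l + p)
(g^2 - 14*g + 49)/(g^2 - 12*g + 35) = (g - 7)/(g - 5)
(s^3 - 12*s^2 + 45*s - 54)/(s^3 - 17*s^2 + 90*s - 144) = (s - 3)/(s - 8)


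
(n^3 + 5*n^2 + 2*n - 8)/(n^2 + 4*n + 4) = (n^2 + 3*n - 4)/(n + 2)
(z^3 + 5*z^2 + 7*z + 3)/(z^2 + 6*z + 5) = (z^2 + 4*z + 3)/(z + 5)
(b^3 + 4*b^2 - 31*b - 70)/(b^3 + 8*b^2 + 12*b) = (b^2 + 2*b - 35)/(b*(b + 6))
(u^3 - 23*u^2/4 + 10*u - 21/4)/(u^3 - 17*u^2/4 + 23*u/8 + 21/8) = 2*(u - 1)/(2*u + 1)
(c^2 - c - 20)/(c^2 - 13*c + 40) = (c + 4)/(c - 8)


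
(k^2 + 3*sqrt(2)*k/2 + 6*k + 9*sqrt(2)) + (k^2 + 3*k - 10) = 2*k^2 + 3*sqrt(2)*k/2 + 9*k - 10 + 9*sqrt(2)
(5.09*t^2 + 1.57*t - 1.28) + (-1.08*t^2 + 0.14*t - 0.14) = 4.01*t^2 + 1.71*t - 1.42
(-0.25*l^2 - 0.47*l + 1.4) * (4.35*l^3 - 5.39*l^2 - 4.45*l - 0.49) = -1.0875*l^5 - 0.697*l^4 + 9.7358*l^3 - 5.332*l^2 - 5.9997*l - 0.686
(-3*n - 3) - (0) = -3*n - 3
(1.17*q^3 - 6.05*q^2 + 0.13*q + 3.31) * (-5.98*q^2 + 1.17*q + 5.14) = -6.9966*q^5 + 37.5479*q^4 - 1.8421*q^3 - 50.7387*q^2 + 4.5409*q + 17.0134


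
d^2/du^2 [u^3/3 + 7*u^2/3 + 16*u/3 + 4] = 2*u + 14/3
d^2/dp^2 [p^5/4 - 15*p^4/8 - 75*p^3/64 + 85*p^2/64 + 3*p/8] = 5*p^3 - 45*p^2/2 - 225*p/32 + 85/32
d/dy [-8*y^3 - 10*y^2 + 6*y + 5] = -24*y^2 - 20*y + 6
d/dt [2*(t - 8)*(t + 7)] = 4*t - 2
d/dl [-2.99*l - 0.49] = -2.99000000000000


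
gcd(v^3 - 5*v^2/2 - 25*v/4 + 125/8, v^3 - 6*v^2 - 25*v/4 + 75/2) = v^2 - 25/4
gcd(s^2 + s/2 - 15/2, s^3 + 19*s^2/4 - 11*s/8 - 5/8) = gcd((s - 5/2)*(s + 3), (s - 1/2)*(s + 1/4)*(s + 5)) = 1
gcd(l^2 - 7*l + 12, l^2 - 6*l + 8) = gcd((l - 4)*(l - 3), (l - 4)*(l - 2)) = l - 4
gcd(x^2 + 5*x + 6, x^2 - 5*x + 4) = 1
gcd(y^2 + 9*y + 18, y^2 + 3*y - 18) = y + 6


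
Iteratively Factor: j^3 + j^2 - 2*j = (j + 2)*(j^2 - j) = j*(j + 2)*(j - 1)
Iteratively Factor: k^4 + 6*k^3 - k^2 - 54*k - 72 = (k + 2)*(k^3 + 4*k^2 - 9*k - 36) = (k + 2)*(k + 4)*(k^2 - 9) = (k + 2)*(k + 3)*(k + 4)*(k - 3)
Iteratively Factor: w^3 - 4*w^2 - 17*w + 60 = (w - 3)*(w^2 - w - 20) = (w - 5)*(w - 3)*(w + 4)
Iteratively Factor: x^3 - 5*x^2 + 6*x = (x - 2)*(x^2 - 3*x) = (x - 3)*(x - 2)*(x)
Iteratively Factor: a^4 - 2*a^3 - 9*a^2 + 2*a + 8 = (a + 1)*(a^3 - 3*a^2 - 6*a + 8) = (a + 1)*(a + 2)*(a^2 - 5*a + 4) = (a - 1)*(a + 1)*(a + 2)*(a - 4)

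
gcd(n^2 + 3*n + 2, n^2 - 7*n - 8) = n + 1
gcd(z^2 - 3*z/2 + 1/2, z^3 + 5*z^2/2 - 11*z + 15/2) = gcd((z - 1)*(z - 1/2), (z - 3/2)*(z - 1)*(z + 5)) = z - 1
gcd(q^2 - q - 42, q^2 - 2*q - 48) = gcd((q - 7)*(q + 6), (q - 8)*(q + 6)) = q + 6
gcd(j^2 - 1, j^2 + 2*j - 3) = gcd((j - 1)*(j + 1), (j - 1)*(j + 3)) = j - 1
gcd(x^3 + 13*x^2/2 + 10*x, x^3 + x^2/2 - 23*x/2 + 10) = x + 4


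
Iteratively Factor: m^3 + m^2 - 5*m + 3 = (m - 1)*(m^2 + 2*m - 3) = (m - 1)^2*(m + 3)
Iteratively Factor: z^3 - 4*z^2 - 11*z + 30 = (z + 3)*(z^2 - 7*z + 10) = (z - 5)*(z + 3)*(z - 2)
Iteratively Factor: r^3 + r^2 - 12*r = (r)*(r^2 + r - 12) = r*(r + 4)*(r - 3)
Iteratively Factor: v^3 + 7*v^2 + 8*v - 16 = (v + 4)*(v^2 + 3*v - 4) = (v + 4)^2*(v - 1)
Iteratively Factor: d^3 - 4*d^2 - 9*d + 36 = (d - 3)*(d^2 - d - 12) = (d - 4)*(d - 3)*(d + 3)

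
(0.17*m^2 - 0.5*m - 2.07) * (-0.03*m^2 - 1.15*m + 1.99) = -0.0051*m^4 - 0.1805*m^3 + 0.9754*m^2 + 1.3855*m - 4.1193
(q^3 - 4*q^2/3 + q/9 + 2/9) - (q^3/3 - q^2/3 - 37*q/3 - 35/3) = 2*q^3/3 - q^2 + 112*q/9 + 107/9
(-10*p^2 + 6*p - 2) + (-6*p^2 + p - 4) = -16*p^2 + 7*p - 6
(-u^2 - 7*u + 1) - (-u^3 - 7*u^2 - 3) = u^3 + 6*u^2 - 7*u + 4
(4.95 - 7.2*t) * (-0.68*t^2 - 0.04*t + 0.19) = 4.896*t^3 - 3.078*t^2 - 1.566*t + 0.9405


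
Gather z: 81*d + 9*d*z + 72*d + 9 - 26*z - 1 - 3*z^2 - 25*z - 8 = 153*d - 3*z^2 + z*(9*d - 51)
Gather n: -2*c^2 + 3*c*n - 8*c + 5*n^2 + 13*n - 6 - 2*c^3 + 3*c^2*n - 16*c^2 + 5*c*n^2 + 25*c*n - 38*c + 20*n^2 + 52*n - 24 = -2*c^3 - 18*c^2 - 46*c + n^2*(5*c + 25) + n*(3*c^2 + 28*c + 65) - 30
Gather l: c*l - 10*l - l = l*(c - 11)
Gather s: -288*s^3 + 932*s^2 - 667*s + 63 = -288*s^3 + 932*s^2 - 667*s + 63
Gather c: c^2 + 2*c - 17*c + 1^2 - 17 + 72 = c^2 - 15*c + 56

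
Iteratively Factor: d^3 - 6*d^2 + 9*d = (d - 3)*(d^2 - 3*d) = d*(d - 3)*(d - 3)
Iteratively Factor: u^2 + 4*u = (u + 4)*(u)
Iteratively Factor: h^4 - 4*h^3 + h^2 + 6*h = (h - 2)*(h^3 - 2*h^2 - 3*h) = (h - 3)*(h - 2)*(h^2 + h) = (h - 3)*(h - 2)*(h + 1)*(h)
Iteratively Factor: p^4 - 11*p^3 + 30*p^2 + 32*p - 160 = (p + 2)*(p^3 - 13*p^2 + 56*p - 80) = (p - 4)*(p + 2)*(p^2 - 9*p + 20) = (p - 4)^2*(p + 2)*(p - 5)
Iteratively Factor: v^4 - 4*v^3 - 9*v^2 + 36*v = (v - 4)*(v^3 - 9*v) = (v - 4)*(v + 3)*(v^2 - 3*v) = (v - 4)*(v - 3)*(v + 3)*(v)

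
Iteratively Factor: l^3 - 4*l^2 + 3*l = (l)*(l^2 - 4*l + 3) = l*(l - 3)*(l - 1)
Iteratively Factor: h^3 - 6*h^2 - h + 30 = (h - 3)*(h^2 - 3*h - 10) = (h - 5)*(h - 3)*(h + 2)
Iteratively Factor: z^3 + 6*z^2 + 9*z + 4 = (z + 1)*(z^2 + 5*z + 4) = (z + 1)*(z + 4)*(z + 1)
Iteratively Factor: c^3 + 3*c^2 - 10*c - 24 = (c + 4)*(c^2 - c - 6) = (c + 2)*(c + 4)*(c - 3)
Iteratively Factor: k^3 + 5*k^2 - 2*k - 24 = (k + 3)*(k^2 + 2*k - 8) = (k - 2)*(k + 3)*(k + 4)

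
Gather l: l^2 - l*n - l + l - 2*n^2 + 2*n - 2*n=l^2 - l*n - 2*n^2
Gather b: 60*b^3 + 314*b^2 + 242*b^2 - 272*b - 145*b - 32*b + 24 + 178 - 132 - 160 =60*b^3 + 556*b^2 - 449*b - 90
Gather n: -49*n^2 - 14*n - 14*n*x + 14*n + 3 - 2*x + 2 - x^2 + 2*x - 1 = -49*n^2 - 14*n*x - x^2 + 4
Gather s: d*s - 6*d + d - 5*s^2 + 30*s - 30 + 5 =-5*d - 5*s^2 + s*(d + 30) - 25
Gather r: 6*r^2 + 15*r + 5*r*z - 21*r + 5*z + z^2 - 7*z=6*r^2 + r*(5*z - 6) + z^2 - 2*z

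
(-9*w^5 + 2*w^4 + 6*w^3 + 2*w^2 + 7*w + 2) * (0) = 0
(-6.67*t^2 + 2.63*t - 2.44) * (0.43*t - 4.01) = -2.8681*t^3 + 27.8776*t^2 - 11.5955*t + 9.7844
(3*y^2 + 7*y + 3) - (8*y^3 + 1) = -8*y^3 + 3*y^2 + 7*y + 2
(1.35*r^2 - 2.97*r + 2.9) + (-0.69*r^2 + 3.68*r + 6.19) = 0.66*r^2 + 0.71*r + 9.09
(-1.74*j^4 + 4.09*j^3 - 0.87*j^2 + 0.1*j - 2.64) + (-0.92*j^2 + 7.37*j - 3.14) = -1.74*j^4 + 4.09*j^3 - 1.79*j^2 + 7.47*j - 5.78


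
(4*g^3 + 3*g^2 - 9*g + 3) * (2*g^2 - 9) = 8*g^5 + 6*g^4 - 54*g^3 - 21*g^2 + 81*g - 27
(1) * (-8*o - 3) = -8*o - 3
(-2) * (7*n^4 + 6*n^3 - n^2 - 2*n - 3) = -14*n^4 - 12*n^3 + 2*n^2 + 4*n + 6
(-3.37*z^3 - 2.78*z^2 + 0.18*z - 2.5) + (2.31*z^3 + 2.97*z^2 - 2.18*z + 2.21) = -1.06*z^3 + 0.19*z^2 - 2.0*z - 0.29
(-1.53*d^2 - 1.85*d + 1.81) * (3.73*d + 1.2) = -5.7069*d^3 - 8.7365*d^2 + 4.5313*d + 2.172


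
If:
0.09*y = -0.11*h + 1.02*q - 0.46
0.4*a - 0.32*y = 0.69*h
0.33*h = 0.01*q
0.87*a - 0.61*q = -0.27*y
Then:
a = 0.25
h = 0.01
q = 0.48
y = 0.28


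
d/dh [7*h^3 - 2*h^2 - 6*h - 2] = 21*h^2 - 4*h - 6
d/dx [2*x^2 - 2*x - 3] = 4*x - 2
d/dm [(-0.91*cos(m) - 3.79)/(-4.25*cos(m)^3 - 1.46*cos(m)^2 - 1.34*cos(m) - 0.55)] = (7.735*cos(m)^3 + 49.6511*cos(m)^2 + 11.0668*cos(m) + 4.5781)*sin(m)/(18.0625*cos(m)^6 + 12.41*cos(m)^5 + 13.5216*cos(m)^4 + 8.5878*cos(m)^3 + 3.4016*cos(m)^2 + 1.474*cos(m) + 0.3025)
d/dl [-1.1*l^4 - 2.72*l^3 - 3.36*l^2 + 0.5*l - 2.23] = -4.4*l^3 - 8.16*l^2 - 6.72*l + 0.5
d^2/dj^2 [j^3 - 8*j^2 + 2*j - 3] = 6*j - 16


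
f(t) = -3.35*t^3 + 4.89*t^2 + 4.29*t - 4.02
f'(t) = -10.05*t^2 + 9.78*t + 4.29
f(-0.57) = -4.26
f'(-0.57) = -4.55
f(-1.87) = 26.96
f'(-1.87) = -49.14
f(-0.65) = -3.82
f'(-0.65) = -6.31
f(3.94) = -116.10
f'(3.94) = -113.19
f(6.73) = -774.82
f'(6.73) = -385.08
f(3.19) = -49.32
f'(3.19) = -66.78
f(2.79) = -26.74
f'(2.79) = -46.65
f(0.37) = -1.93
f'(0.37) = 6.53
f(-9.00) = 2795.61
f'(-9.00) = -897.78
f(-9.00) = 2795.61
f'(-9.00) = -897.78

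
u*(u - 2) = u^2 - 2*u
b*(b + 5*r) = b^2 + 5*b*r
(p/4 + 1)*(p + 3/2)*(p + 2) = p^3/4 + 15*p^2/8 + 17*p/4 + 3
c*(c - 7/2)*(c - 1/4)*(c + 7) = c^4 + 13*c^3/4 - 203*c^2/8 + 49*c/8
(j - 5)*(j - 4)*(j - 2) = j^3 - 11*j^2 + 38*j - 40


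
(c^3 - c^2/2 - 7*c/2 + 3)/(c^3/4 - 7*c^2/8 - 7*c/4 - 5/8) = 4*(-2*c^3 + c^2 + 7*c - 6)/(-2*c^3 + 7*c^2 + 14*c + 5)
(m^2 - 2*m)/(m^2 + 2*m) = (m - 2)/(m + 2)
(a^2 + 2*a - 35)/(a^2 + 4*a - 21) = (a - 5)/(a - 3)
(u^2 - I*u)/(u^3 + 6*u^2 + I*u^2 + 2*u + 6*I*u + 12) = u/(u^2 + 2*u*(3 + I) + 12*I)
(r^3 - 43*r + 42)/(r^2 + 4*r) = (r^3 - 43*r + 42)/(r*(r + 4))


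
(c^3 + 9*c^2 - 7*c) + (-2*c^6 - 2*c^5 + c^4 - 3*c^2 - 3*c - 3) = -2*c^6 - 2*c^5 + c^4 + c^3 + 6*c^2 - 10*c - 3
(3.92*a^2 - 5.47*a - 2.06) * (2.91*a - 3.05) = 11.4072*a^3 - 27.8737*a^2 + 10.6889*a + 6.283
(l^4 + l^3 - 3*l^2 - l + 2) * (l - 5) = l^5 - 4*l^4 - 8*l^3 + 14*l^2 + 7*l - 10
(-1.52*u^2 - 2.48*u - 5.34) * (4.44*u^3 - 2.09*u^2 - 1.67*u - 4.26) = -6.7488*u^5 - 7.8344*u^4 - 15.988*u^3 + 21.7774*u^2 + 19.4826*u + 22.7484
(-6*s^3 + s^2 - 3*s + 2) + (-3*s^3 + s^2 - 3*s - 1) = -9*s^3 + 2*s^2 - 6*s + 1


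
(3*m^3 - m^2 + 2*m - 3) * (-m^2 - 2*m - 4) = -3*m^5 - 5*m^4 - 12*m^3 + 3*m^2 - 2*m + 12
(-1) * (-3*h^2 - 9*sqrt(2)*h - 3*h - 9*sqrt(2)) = 3*h^2 + 3*h + 9*sqrt(2)*h + 9*sqrt(2)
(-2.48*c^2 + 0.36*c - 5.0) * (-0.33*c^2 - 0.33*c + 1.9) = 0.8184*c^4 + 0.6996*c^3 - 3.1808*c^2 + 2.334*c - 9.5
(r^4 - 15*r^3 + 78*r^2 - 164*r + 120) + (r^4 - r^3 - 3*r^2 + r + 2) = 2*r^4 - 16*r^3 + 75*r^2 - 163*r + 122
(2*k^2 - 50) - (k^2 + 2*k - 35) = k^2 - 2*k - 15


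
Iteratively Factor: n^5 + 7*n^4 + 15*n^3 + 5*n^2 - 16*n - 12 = (n + 2)*(n^4 + 5*n^3 + 5*n^2 - 5*n - 6) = (n - 1)*(n + 2)*(n^3 + 6*n^2 + 11*n + 6) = (n - 1)*(n + 2)^2*(n^2 + 4*n + 3) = (n - 1)*(n + 1)*(n + 2)^2*(n + 3)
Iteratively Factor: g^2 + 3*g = (g + 3)*(g)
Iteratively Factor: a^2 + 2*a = (a)*(a + 2)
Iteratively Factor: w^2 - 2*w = (w)*(w - 2)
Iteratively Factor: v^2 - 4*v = (v - 4)*(v)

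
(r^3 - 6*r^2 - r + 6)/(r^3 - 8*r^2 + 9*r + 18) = (r - 1)/(r - 3)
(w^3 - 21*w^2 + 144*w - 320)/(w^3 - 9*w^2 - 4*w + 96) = (w^2 - 13*w + 40)/(w^2 - w - 12)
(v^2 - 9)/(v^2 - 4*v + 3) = (v + 3)/(v - 1)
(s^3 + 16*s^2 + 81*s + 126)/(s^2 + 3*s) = s + 13 + 42/s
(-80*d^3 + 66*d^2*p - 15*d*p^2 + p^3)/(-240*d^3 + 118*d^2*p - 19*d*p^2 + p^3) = (-2*d + p)/(-6*d + p)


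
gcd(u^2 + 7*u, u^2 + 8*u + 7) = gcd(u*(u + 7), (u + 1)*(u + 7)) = u + 7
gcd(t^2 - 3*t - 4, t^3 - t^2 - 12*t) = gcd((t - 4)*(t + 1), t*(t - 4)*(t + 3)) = t - 4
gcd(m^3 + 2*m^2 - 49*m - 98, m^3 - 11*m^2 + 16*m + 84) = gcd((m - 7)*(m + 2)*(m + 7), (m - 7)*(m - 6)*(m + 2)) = m^2 - 5*m - 14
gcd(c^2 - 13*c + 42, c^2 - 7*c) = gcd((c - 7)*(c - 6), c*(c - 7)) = c - 7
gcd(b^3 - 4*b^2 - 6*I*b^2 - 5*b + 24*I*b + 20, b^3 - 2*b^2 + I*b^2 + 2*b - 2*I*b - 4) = b - I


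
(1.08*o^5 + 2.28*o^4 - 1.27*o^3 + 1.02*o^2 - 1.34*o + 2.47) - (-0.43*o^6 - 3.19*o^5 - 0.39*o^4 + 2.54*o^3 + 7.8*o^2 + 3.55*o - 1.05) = 0.43*o^6 + 4.27*o^5 + 2.67*o^4 - 3.81*o^3 - 6.78*o^2 - 4.89*o + 3.52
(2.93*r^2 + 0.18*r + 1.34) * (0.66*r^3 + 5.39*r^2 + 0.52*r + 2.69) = 1.9338*r^5 + 15.9115*r^4 + 3.3782*r^3 + 15.1979*r^2 + 1.181*r + 3.6046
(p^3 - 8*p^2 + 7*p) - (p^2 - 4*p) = p^3 - 9*p^2 + 11*p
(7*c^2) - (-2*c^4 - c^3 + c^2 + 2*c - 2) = 2*c^4 + c^3 + 6*c^2 - 2*c + 2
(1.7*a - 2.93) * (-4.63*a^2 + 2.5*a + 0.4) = -7.871*a^3 + 17.8159*a^2 - 6.645*a - 1.172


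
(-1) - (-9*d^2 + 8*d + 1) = 9*d^2 - 8*d - 2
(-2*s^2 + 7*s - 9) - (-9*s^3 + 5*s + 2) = 9*s^3 - 2*s^2 + 2*s - 11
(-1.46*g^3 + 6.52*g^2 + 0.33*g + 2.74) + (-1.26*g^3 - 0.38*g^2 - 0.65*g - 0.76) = -2.72*g^3 + 6.14*g^2 - 0.32*g + 1.98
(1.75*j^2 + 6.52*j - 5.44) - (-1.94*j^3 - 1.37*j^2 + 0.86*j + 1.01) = 1.94*j^3 + 3.12*j^2 + 5.66*j - 6.45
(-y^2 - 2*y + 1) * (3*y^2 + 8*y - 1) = -3*y^4 - 14*y^3 - 12*y^2 + 10*y - 1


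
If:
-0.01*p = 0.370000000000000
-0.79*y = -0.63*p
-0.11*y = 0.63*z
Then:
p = -37.00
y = -29.51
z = 5.15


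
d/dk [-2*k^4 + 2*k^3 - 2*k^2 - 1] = 2*k*(-4*k^2 + 3*k - 2)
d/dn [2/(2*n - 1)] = -4/(2*n - 1)^2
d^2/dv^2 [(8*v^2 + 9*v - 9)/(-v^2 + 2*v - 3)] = 2*(-25*v^3 + 99*v^2 + 27*v - 117)/(v^6 - 6*v^5 + 21*v^4 - 44*v^3 + 63*v^2 - 54*v + 27)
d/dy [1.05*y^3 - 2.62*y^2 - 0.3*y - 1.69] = 3.15*y^2 - 5.24*y - 0.3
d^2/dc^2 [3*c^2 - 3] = 6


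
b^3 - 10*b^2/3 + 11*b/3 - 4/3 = (b - 4/3)*(b - 1)^2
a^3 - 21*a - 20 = (a - 5)*(a + 1)*(a + 4)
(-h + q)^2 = h^2 - 2*h*q + q^2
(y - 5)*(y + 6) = y^2 + y - 30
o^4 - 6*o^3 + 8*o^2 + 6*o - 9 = (o - 3)^2*(o - 1)*(o + 1)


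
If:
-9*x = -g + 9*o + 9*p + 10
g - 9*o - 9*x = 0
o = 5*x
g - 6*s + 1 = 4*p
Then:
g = 54*x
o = 5*x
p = -10/9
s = 9*x + 49/54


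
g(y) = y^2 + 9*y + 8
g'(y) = 2*y + 9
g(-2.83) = -9.46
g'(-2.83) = 3.34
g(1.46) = 23.27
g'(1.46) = 11.92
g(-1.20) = -1.36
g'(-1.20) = 6.60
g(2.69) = 39.45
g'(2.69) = 14.38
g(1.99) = 29.87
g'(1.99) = 12.98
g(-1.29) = -1.95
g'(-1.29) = 6.42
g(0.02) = 8.18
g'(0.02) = 9.04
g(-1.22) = -1.49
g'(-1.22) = 6.56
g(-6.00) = -10.00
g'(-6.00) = -3.00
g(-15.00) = 98.00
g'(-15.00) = -21.00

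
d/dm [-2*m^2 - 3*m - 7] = -4*m - 3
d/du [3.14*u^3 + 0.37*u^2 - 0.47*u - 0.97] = 9.42*u^2 + 0.74*u - 0.47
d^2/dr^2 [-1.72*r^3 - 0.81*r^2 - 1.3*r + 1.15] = -10.32*r - 1.62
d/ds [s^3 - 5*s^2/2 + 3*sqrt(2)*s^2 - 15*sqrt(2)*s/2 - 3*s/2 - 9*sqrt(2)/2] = 3*s^2 - 5*s + 6*sqrt(2)*s - 15*sqrt(2)/2 - 3/2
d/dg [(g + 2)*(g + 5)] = 2*g + 7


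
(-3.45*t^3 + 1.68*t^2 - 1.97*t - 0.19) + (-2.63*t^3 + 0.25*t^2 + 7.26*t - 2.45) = -6.08*t^3 + 1.93*t^2 + 5.29*t - 2.64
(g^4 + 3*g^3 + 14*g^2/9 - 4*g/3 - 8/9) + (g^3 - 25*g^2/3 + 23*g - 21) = g^4 + 4*g^3 - 61*g^2/9 + 65*g/3 - 197/9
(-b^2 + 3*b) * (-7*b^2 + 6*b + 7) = 7*b^4 - 27*b^3 + 11*b^2 + 21*b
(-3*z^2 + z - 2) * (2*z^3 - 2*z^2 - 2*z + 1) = -6*z^5 + 8*z^4 - z^2 + 5*z - 2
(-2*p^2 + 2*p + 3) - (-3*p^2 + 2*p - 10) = p^2 + 13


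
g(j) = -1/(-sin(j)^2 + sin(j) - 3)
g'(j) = -(2*sin(j)*cos(j) - cos(j))/(-sin(j)^2 + sin(j) - 3)^2 = (1 - 2*sin(j))*cos(j)/(sin(j)^2 - sin(j) + 3)^2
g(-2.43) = 0.25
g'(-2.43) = -0.10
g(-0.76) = 0.24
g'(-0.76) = 0.10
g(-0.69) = 0.25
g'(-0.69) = 0.11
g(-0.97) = 0.22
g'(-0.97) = 0.07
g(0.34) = 0.36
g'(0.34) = 0.04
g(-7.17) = 0.23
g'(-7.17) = 0.08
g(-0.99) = 0.22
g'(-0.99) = 0.07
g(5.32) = 0.22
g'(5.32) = 0.07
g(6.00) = 0.30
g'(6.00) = 0.13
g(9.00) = 0.36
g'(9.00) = -0.02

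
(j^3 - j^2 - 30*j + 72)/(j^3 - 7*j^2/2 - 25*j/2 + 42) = 2*(j + 6)/(2*j + 7)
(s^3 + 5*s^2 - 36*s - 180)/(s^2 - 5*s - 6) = (s^2 + 11*s + 30)/(s + 1)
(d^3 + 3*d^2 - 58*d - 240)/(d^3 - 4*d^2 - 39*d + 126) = (d^2 - 3*d - 40)/(d^2 - 10*d + 21)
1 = 1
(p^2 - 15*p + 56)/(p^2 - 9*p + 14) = (p - 8)/(p - 2)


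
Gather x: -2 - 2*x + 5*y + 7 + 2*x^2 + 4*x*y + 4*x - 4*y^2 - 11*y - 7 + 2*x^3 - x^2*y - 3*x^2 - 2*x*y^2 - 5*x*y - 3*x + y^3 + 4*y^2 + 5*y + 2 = 2*x^3 + x^2*(-y - 1) + x*(-2*y^2 - y - 1) + y^3 - y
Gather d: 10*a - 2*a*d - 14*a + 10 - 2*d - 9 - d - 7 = -4*a + d*(-2*a - 3) - 6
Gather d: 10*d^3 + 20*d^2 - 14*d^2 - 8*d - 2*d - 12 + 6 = 10*d^3 + 6*d^2 - 10*d - 6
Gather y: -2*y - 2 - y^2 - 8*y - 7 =-y^2 - 10*y - 9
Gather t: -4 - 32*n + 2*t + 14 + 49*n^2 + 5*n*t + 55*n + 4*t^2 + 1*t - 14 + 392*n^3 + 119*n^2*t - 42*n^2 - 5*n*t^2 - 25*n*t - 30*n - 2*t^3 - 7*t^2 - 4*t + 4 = 392*n^3 + 7*n^2 - 7*n - 2*t^3 + t^2*(-5*n - 3) + t*(119*n^2 - 20*n - 1)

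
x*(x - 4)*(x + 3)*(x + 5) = x^4 + 4*x^3 - 17*x^2 - 60*x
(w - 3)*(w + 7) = w^2 + 4*w - 21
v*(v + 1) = v^2 + v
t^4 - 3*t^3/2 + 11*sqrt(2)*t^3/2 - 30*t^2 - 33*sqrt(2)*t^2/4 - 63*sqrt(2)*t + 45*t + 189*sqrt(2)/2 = (t - 3/2)*(t - 3*sqrt(2))*(t + 3*sqrt(2)/2)*(t + 7*sqrt(2))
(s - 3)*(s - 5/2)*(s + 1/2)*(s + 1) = s^4 - 4*s^3 - s^2/4 + 17*s/2 + 15/4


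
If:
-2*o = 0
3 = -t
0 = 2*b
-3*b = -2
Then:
No Solution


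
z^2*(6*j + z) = 6*j*z^2 + z^3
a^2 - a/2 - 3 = (a - 2)*(a + 3/2)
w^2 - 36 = (w - 6)*(w + 6)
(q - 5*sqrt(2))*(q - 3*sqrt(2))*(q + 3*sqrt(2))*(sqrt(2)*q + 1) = sqrt(2)*q^4 - 9*q^3 - 23*sqrt(2)*q^2 + 162*q + 90*sqrt(2)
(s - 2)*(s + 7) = s^2 + 5*s - 14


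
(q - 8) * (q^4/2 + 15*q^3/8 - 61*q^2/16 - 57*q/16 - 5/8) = q^5/2 - 17*q^4/8 - 301*q^3/16 + 431*q^2/16 + 223*q/8 + 5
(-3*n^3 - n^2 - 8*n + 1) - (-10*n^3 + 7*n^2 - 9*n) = 7*n^3 - 8*n^2 + n + 1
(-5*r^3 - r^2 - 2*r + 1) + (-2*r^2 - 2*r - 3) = -5*r^3 - 3*r^2 - 4*r - 2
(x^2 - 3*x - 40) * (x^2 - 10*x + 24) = x^4 - 13*x^3 + 14*x^2 + 328*x - 960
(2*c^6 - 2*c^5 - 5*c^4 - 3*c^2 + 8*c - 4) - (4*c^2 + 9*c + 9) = 2*c^6 - 2*c^5 - 5*c^4 - 7*c^2 - c - 13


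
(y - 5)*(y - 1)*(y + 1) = y^3 - 5*y^2 - y + 5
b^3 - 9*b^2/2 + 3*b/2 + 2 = (b - 4)*(b - 1)*(b + 1/2)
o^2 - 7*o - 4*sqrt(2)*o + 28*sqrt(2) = (o - 7)*(o - 4*sqrt(2))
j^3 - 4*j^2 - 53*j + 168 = (j - 8)*(j - 3)*(j + 7)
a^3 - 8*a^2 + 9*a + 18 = (a - 6)*(a - 3)*(a + 1)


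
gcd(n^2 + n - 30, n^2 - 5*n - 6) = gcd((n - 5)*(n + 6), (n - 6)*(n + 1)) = 1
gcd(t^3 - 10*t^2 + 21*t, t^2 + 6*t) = t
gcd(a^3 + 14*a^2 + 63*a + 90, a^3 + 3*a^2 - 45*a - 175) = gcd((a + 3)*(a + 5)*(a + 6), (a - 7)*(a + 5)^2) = a + 5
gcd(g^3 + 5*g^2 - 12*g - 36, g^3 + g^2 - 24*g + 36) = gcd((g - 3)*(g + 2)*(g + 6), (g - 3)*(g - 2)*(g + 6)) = g^2 + 3*g - 18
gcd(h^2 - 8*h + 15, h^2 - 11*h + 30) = h - 5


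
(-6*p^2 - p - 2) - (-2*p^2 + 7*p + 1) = -4*p^2 - 8*p - 3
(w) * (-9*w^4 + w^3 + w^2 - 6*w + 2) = -9*w^5 + w^4 + w^3 - 6*w^2 + 2*w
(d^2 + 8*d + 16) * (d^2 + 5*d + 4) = d^4 + 13*d^3 + 60*d^2 + 112*d + 64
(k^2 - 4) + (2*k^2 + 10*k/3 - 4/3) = 3*k^2 + 10*k/3 - 16/3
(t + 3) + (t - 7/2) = 2*t - 1/2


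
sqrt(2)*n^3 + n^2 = n^2*(sqrt(2)*n + 1)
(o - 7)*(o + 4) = o^2 - 3*o - 28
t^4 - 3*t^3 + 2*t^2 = t^2*(t - 2)*(t - 1)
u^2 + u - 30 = (u - 5)*(u + 6)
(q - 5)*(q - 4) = q^2 - 9*q + 20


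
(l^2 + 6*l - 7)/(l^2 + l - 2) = (l + 7)/(l + 2)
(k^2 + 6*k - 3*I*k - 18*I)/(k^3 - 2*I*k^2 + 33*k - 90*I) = (k + 6)/(k^2 + I*k + 30)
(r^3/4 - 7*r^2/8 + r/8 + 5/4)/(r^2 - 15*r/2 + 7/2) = (2*r^3 - 7*r^2 + r + 10)/(4*(2*r^2 - 15*r + 7))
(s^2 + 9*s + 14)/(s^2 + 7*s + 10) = (s + 7)/(s + 5)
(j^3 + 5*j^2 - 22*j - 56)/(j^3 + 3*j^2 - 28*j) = (j + 2)/j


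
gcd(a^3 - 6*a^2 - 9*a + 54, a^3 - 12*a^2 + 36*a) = a - 6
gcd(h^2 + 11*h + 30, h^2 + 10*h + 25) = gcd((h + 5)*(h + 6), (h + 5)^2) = h + 5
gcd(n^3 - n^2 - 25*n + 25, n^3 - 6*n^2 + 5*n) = n^2 - 6*n + 5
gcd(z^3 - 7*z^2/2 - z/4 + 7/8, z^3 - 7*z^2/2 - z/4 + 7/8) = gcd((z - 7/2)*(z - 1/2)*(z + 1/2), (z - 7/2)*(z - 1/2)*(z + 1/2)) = z^3 - 7*z^2/2 - z/4 + 7/8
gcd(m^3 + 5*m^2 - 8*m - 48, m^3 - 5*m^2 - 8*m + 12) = 1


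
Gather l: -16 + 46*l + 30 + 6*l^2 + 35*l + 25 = 6*l^2 + 81*l + 39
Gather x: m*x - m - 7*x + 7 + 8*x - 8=-m + x*(m + 1) - 1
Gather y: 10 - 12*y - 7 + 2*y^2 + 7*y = 2*y^2 - 5*y + 3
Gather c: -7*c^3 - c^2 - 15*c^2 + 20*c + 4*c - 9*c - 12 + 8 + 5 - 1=-7*c^3 - 16*c^2 + 15*c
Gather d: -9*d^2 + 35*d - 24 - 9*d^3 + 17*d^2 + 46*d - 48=-9*d^3 + 8*d^2 + 81*d - 72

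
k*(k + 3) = k^2 + 3*k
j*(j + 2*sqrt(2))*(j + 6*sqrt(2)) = j^3 + 8*sqrt(2)*j^2 + 24*j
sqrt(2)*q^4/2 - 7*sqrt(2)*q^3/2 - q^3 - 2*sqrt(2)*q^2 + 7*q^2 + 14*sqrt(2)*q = q*(q - 7)*(q - 2*sqrt(2))*(sqrt(2)*q/2 + 1)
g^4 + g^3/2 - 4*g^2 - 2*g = g*(g - 2)*(g + 1/2)*(g + 2)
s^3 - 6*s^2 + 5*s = s*(s - 5)*(s - 1)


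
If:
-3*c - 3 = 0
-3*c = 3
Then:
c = -1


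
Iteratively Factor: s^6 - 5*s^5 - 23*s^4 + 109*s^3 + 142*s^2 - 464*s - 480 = (s + 2)*(s^5 - 7*s^4 - 9*s^3 + 127*s^2 - 112*s - 240) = (s - 3)*(s + 2)*(s^4 - 4*s^3 - 21*s^2 + 64*s + 80) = (s - 4)*(s - 3)*(s + 2)*(s^3 - 21*s - 20) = (s - 4)*(s - 3)*(s + 1)*(s + 2)*(s^2 - s - 20) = (s - 5)*(s - 4)*(s - 3)*(s + 1)*(s + 2)*(s + 4)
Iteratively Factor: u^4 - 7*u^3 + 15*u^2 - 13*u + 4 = (u - 1)*(u^3 - 6*u^2 + 9*u - 4) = (u - 1)^2*(u^2 - 5*u + 4) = (u - 4)*(u - 1)^2*(u - 1)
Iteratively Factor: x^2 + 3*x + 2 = (x + 2)*(x + 1)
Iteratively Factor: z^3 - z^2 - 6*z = (z)*(z^2 - z - 6) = z*(z + 2)*(z - 3)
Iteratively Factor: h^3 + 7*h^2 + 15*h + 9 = (h + 3)*(h^2 + 4*h + 3) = (h + 1)*(h + 3)*(h + 3)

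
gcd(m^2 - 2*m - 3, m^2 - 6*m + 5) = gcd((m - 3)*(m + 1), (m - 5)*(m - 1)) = 1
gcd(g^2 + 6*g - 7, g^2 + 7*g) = g + 7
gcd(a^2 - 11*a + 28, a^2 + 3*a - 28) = a - 4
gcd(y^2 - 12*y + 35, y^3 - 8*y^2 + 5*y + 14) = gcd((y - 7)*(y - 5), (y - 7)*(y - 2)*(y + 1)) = y - 7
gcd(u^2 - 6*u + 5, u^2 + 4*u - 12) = 1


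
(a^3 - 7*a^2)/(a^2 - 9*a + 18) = a^2*(a - 7)/(a^2 - 9*a + 18)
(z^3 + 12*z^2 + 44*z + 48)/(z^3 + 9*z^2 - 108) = (z^2 + 6*z + 8)/(z^2 + 3*z - 18)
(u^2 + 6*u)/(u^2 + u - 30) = u/(u - 5)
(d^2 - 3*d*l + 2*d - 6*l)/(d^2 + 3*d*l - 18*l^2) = (d + 2)/(d + 6*l)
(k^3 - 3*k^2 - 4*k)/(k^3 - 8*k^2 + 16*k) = (k + 1)/(k - 4)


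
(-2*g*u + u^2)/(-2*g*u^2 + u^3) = 1/u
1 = 1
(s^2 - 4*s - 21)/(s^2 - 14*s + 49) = (s + 3)/(s - 7)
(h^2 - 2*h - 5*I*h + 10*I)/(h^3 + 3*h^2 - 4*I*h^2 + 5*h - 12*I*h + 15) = (h - 2)/(h^2 + h*(3 + I) + 3*I)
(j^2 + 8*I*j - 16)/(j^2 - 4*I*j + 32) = (j + 4*I)/(j - 8*I)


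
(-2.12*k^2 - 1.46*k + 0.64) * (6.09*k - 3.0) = -12.9108*k^3 - 2.5314*k^2 + 8.2776*k - 1.92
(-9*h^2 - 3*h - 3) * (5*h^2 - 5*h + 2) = -45*h^4 + 30*h^3 - 18*h^2 + 9*h - 6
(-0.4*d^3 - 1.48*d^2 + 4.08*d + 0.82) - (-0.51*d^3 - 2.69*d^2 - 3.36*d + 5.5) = 0.11*d^3 + 1.21*d^2 + 7.44*d - 4.68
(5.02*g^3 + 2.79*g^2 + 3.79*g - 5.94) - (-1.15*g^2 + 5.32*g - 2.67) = 5.02*g^3 + 3.94*g^2 - 1.53*g - 3.27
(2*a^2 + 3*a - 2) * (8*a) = 16*a^3 + 24*a^2 - 16*a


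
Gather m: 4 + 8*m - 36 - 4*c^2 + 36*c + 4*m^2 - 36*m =-4*c^2 + 36*c + 4*m^2 - 28*m - 32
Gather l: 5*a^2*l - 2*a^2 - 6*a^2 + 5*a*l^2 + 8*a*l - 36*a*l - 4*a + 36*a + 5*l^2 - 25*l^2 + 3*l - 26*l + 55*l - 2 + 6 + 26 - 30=-8*a^2 + 32*a + l^2*(5*a - 20) + l*(5*a^2 - 28*a + 32)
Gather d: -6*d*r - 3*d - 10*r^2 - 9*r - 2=d*(-6*r - 3) - 10*r^2 - 9*r - 2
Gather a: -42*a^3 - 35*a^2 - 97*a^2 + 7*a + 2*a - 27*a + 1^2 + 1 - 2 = -42*a^3 - 132*a^2 - 18*a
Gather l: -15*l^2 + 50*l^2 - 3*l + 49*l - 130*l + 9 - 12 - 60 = 35*l^2 - 84*l - 63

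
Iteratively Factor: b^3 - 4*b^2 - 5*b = (b)*(b^2 - 4*b - 5) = b*(b - 5)*(b + 1)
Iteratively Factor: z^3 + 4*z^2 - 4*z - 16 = (z - 2)*(z^2 + 6*z + 8) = (z - 2)*(z + 2)*(z + 4)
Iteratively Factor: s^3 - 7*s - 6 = (s - 3)*(s^2 + 3*s + 2) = (s - 3)*(s + 2)*(s + 1)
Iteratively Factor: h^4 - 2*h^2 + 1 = (h - 1)*(h^3 + h^2 - h - 1) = (h - 1)^2*(h^2 + 2*h + 1) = (h - 1)^2*(h + 1)*(h + 1)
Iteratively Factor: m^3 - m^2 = (m)*(m^2 - m) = m*(m - 1)*(m)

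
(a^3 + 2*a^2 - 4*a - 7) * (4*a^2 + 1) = 4*a^5 + 8*a^4 - 15*a^3 - 26*a^2 - 4*a - 7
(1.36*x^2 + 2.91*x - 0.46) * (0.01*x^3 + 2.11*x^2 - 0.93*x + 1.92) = 0.0136*x^5 + 2.8987*x^4 + 4.8707*x^3 - 1.0657*x^2 + 6.015*x - 0.8832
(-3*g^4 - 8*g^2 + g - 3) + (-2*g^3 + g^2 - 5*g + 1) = -3*g^4 - 2*g^3 - 7*g^2 - 4*g - 2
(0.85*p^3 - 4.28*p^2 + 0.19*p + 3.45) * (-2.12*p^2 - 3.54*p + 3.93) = -1.802*p^5 + 6.0646*p^4 + 18.0889*p^3 - 24.807*p^2 - 11.4663*p + 13.5585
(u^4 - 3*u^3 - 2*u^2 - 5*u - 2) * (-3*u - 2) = -3*u^5 + 7*u^4 + 12*u^3 + 19*u^2 + 16*u + 4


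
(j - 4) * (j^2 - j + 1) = j^3 - 5*j^2 + 5*j - 4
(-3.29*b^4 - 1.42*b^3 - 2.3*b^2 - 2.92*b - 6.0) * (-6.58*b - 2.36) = 21.6482*b^5 + 17.108*b^4 + 18.4852*b^3 + 24.6416*b^2 + 46.3712*b + 14.16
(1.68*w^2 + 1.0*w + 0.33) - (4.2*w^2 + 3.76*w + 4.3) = -2.52*w^2 - 2.76*w - 3.97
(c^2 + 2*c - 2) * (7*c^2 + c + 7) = 7*c^4 + 15*c^3 - 5*c^2 + 12*c - 14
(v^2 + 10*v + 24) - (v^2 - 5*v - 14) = 15*v + 38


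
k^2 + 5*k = k*(k + 5)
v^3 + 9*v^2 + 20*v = v*(v + 4)*(v + 5)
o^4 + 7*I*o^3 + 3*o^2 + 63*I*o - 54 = (o - 3*I)*(o + I)*(o + 3*I)*(o + 6*I)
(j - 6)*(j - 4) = j^2 - 10*j + 24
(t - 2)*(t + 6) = t^2 + 4*t - 12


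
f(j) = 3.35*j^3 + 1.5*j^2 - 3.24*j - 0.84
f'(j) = 10.05*j^2 + 3.0*j - 3.24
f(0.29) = -1.57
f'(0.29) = -1.52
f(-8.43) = -1873.84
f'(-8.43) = 685.67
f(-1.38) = -2.32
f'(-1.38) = 11.76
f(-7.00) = -1053.71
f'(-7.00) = 468.21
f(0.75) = -1.01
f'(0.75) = 4.66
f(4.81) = 391.08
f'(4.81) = 243.71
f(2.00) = 25.48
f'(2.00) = 42.96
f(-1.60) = -5.54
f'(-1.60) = 17.69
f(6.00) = 757.32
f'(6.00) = 376.56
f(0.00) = -0.84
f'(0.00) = -3.24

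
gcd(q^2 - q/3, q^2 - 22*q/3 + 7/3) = q - 1/3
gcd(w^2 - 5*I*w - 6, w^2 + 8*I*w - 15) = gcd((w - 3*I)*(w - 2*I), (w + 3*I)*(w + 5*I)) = 1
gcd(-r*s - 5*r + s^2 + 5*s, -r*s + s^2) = r - s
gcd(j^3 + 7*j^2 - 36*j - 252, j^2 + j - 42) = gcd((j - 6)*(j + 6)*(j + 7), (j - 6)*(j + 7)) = j^2 + j - 42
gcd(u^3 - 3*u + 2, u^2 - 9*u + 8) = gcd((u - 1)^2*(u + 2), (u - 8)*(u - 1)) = u - 1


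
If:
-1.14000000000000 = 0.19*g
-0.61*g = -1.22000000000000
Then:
No Solution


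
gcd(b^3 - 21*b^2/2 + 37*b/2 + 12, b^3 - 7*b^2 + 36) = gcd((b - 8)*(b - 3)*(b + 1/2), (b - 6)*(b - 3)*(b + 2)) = b - 3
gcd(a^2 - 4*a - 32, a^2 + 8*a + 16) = a + 4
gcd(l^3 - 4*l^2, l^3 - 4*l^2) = l^3 - 4*l^2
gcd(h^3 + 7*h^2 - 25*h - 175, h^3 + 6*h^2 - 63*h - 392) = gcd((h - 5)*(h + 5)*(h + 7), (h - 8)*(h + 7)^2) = h + 7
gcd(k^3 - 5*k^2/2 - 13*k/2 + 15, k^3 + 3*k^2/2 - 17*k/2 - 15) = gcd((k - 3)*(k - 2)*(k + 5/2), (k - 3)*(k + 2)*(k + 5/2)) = k^2 - k/2 - 15/2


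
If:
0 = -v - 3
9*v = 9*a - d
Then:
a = d/9 - 3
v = -3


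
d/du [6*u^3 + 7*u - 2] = 18*u^2 + 7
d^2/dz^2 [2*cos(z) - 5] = -2*cos(z)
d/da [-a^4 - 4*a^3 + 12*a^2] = 4*a*(-a^2 - 3*a + 6)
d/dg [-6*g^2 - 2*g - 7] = -12*g - 2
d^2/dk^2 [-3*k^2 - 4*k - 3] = -6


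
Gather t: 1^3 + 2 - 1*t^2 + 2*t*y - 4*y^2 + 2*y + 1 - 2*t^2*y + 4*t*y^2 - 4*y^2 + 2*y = t^2*(-2*y - 1) + t*(4*y^2 + 2*y) - 8*y^2 + 4*y + 4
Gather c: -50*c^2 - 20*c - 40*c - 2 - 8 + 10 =-50*c^2 - 60*c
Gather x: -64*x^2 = -64*x^2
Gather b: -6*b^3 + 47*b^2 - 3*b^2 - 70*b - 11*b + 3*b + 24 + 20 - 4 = -6*b^3 + 44*b^2 - 78*b + 40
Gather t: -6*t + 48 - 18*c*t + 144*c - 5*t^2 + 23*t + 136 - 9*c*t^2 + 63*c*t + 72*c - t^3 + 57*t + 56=216*c - t^3 + t^2*(-9*c - 5) + t*(45*c + 74) + 240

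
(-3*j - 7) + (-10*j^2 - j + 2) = -10*j^2 - 4*j - 5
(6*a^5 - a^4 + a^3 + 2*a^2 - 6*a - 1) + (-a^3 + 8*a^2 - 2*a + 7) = 6*a^5 - a^4 + 10*a^2 - 8*a + 6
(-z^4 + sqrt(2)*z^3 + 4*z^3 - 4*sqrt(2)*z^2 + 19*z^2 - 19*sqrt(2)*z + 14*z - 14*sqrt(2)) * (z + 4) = -z^5 + sqrt(2)*z^4 + 35*z^3 - 35*sqrt(2)*z^2 + 90*z^2 - 90*sqrt(2)*z + 56*z - 56*sqrt(2)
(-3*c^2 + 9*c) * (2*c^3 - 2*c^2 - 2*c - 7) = -6*c^5 + 24*c^4 - 12*c^3 + 3*c^2 - 63*c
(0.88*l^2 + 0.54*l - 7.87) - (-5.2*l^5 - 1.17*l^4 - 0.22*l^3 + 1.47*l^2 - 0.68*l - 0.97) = 5.2*l^5 + 1.17*l^4 + 0.22*l^3 - 0.59*l^2 + 1.22*l - 6.9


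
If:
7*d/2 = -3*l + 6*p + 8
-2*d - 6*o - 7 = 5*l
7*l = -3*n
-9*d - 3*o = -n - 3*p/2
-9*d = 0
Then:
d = 0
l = -18/11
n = 42/11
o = 13/66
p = -71/33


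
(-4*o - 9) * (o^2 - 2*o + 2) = -4*o^3 - o^2 + 10*o - 18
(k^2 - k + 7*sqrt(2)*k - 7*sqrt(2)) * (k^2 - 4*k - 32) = k^4 - 5*k^3 + 7*sqrt(2)*k^3 - 35*sqrt(2)*k^2 - 28*k^2 - 196*sqrt(2)*k + 32*k + 224*sqrt(2)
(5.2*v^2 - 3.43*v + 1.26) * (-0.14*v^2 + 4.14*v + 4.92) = -0.728*v^4 + 22.0082*v^3 + 11.2074*v^2 - 11.6592*v + 6.1992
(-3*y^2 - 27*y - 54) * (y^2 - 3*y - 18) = -3*y^4 - 18*y^3 + 81*y^2 + 648*y + 972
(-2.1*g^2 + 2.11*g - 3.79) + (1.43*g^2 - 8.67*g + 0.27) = -0.67*g^2 - 6.56*g - 3.52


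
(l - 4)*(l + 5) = l^2 + l - 20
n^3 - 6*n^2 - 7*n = n*(n - 7)*(n + 1)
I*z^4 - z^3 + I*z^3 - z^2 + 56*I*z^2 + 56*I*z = z*(z - 7*I)*(z + 8*I)*(I*z + I)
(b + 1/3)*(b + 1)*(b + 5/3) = b^3 + 3*b^2 + 23*b/9 + 5/9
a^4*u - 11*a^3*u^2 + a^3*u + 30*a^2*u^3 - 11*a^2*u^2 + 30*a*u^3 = a*(a - 6*u)*(a - 5*u)*(a*u + u)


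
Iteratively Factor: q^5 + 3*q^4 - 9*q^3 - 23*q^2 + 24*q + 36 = (q + 3)*(q^4 - 9*q^2 + 4*q + 12) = (q - 2)*(q + 3)*(q^3 + 2*q^2 - 5*q - 6) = (q - 2)^2*(q + 3)*(q^2 + 4*q + 3) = (q - 2)^2*(q + 1)*(q + 3)*(q + 3)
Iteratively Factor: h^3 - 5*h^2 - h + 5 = (h - 5)*(h^2 - 1) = (h - 5)*(h - 1)*(h + 1)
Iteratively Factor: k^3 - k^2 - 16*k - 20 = (k + 2)*(k^2 - 3*k - 10) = (k + 2)^2*(k - 5)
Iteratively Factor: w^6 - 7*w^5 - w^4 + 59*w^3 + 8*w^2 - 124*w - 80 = (w + 1)*(w^5 - 8*w^4 + 7*w^3 + 52*w^2 - 44*w - 80) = (w - 2)*(w + 1)*(w^4 - 6*w^3 - 5*w^2 + 42*w + 40) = (w - 5)*(w - 2)*(w + 1)*(w^3 - w^2 - 10*w - 8) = (w - 5)*(w - 2)*(w + 1)^2*(w^2 - 2*w - 8) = (w - 5)*(w - 4)*(w - 2)*(w + 1)^2*(w + 2)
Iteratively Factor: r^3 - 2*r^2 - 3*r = (r - 3)*(r^2 + r) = (r - 3)*(r + 1)*(r)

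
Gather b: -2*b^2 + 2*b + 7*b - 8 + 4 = -2*b^2 + 9*b - 4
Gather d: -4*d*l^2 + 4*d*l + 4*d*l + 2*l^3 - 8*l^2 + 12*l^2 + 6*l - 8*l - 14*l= d*(-4*l^2 + 8*l) + 2*l^3 + 4*l^2 - 16*l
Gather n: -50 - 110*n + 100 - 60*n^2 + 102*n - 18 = -60*n^2 - 8*n + 32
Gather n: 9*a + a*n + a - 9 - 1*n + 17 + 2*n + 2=10*a + n*(a + 1) + 10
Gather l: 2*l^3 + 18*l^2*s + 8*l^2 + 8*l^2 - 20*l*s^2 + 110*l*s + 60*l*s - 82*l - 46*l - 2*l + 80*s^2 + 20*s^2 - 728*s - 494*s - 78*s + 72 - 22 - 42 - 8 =2*l^3 + l^2*(18*s + 16) + l*(-20*s^2 + 170*s - 130) + 100*s^2 - 1300*s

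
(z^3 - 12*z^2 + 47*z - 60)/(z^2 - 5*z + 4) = (z^2 - 8*z + 15)/(z - 1)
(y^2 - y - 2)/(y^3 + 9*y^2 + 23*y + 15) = (y - 2)/(y^2 + 8*y + 15)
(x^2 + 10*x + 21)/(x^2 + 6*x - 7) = (x + 3)/(x - 1)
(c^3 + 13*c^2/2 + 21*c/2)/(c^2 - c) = (2*c^2 + 13*c + 21)/(2*(c - 1))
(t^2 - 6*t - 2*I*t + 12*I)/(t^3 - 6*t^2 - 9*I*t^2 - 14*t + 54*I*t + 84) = 1/(t - 7*I)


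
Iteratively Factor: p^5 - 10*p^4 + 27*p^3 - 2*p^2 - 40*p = (p - 4)*(p^4 - 6*p^3 + 3*p^2 + 10*p) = (p - 4)*(p + 1)*(p^3 - 7*p^2 + 10*p) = (p - 4)*(p - 2)*(p + 1)*(p^2 - 5*p) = (p - 5)*(p - 4)*(p - 2)*(p + 1)*(p)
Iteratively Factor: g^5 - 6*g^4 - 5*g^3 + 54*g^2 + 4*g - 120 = (g - 5)*(g^4 - g^3 - 10*g^2 + 4*g + 24) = (g - 5)*(g + 2)*(g^3 - 3*g^2 - 4*g + 12) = (g - 5)*(g - 3)*(g + 2)*(g^2 - 4) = (g - 5)*(g - 3)*(g + 2)^2*(g - 2)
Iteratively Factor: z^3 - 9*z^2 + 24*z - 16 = (z - 4)*(z^2 - 5*z + 4) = (z - 4)*(z - 1)*(z - 4)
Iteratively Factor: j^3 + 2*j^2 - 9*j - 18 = (j + 2)*(j^2 - 9) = (j + 2)*(j + 3)*(j - 3)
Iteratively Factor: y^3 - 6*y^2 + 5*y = (y - 5)*(y^2 - y) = (y - 5)*(y - 1)*(y)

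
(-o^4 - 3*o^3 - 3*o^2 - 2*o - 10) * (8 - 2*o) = 2*o^5 - 2*o^4 - 18*o^3 - 20*o^2 + 4*o - 80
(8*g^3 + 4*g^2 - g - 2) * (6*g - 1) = 48*g^4 + 16*g^3 - 10*g^2 - 11*g + 2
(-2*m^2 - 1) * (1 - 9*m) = 18*m^3 - 2*m^2 + 9*m - 1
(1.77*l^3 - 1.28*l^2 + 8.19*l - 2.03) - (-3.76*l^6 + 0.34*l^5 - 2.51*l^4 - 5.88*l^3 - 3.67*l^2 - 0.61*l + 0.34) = 3.76*l^6 - 0.34*l^5 + 2.51*l^4 + 7.65*l^3 + 2.39*l^2 + 8.8*l - 2.37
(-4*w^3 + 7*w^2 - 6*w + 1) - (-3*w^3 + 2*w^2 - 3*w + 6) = -w^3 + 5*w^2 - 3*w - 5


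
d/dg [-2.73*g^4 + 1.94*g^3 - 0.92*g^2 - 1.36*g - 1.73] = -10.92*g^3 + 5.82*g^2 - 1.84*g - 1.36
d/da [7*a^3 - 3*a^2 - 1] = 3*a*(7*a - 2)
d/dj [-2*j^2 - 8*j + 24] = -4*j - 8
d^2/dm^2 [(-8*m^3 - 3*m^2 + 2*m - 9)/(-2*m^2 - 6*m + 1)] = 2*(260*m^3 - 18*m^2 + 336*m + 333)/(8*m^6 + 72*m^5 + 204*m^4 + 144*m^3 - 102*m^2 + 18*m - 1)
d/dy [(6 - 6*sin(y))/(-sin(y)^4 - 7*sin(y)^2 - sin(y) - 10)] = 6*(-3*(1 - cos(y)^2)^2 + 17*sin(y) - sin(3*y) + 7*cos(y)^2 + 4)*cos(y)/((1 - cos(y)^2)^2 + sin(y) - 7*cos(y)^2 + 17)^2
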